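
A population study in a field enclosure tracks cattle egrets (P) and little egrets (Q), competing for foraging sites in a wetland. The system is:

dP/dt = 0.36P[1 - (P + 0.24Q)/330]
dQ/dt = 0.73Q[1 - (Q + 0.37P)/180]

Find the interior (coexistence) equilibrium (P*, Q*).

P* ≈ 315, Q* ≈ 63.5

Setting both brackets to zero gives the nullclines P + 0.24Q = 330 and 0.37P + Q = 180.
Substituting Q = 180 - 0.37P into the first: P(1 - 0.24·0.37) = 330 - 0.24·180.
So P* = 287/0.911 = 315, and then Q* = 180 - 0.37·315 = 63.5.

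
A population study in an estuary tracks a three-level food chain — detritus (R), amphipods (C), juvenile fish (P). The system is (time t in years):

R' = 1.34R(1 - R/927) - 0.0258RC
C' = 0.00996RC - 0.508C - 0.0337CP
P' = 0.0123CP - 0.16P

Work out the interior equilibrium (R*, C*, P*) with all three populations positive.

R* ≈ 695, C* ≈ 13, P* ≈ 190

From dP/dt = 0: 0.0123C* = 0.16, so C* = 13.
From dR/dt = 0: 1.34(1 - R*/927) = 0.0258·13, giving R* = 927·(1 - 0.25) = 695.
From dC/dt = 0: 0.00996·695 - 0.508 = 0.0337P*, so P* = 6.41/0.0337 = 190.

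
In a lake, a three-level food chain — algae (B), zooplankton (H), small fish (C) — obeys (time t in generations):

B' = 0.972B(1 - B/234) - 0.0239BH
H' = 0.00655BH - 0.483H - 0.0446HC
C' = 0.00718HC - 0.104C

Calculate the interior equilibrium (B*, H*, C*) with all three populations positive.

From dC/dt = 0: 0.00718H* = 0.104, so H* = 14.5.
From dB/dt = 0: 0.972(1 - B*/234) = 0.0239·14.5, giving B* = 234·(1 - 0.356) = 151.
From dH/dt = 0: 0.00655·151 - 0.483 = 0.0446C*, so C* = 0.504/0.0446 = 11.3.

B* ≈ 151, H* ≈ 14.5, C* ≈ 11.3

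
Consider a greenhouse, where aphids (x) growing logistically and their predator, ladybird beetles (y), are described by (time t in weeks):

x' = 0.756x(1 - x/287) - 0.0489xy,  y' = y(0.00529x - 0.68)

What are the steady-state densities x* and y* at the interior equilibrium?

x* ≈ 129, y* ≈ 8.54

From dy/dt = 0 with y > 0: 0.00529x* = 0.68, so x* = 129.
Substitute into dx/dt = 0: 0.756(1 - 129/287) = 0.0489y*.
The bracket is 0.552, giving y* = 0.417/0.0489 = 8.54.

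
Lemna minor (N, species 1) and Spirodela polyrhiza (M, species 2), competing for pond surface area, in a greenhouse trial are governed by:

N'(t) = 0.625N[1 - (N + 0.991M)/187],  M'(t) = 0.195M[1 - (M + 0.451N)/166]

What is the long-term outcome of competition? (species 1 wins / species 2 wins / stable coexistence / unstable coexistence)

stable coexistence

Compare the nullcline intercepts: K1/α12 = 187/0.991 = 189 > K2 = 166; K2/α21 = 166/0.451 = 368 > K1 = 187.
Since both inequalities hold, each species can invade when rare, so the interior equilibrium is stable.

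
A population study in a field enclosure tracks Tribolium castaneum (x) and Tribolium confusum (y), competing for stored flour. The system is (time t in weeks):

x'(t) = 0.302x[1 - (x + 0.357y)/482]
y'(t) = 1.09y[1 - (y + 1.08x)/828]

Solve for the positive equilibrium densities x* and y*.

Setting both brackets to zero gives the nullclines x + 0.357y = 482 and 1.08x + y = 828.
Substituting y = 828 - 1.08x into the first: x(1 - 0.357·1.08) = 482 - 0.357·828.
So x* = 186/0.614 = 303, and then y* = 828 - 1.08·303 = 500.

x* ≈ 303, y* ≈ 500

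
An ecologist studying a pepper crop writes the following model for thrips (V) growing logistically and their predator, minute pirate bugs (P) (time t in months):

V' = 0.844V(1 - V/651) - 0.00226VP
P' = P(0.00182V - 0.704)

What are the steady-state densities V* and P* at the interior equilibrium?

From dP/dt = 0 with P > 0: 0.00182V* = 0.704, so V* = 387.
Substitute into dV/dt = 0: 0.844(1 - 387/651) = 0.00226P*.
The bracket is 0.406, giving P* = 0.343/0.00226 = 152.

V* ≈ 387, P* ≈ 152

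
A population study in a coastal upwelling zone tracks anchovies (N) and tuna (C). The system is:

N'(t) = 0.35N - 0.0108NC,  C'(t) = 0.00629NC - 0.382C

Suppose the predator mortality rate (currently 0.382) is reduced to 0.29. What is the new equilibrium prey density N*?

At the interior fixed point, setting dC/dt = 0 with C > 0 fixes N* = (predator death rate)/(NC coefficient) — independent of the other coefficients.
With the change, N* = 0.29/0.00629 = 46.1; it falls from 60.7.

N* ≈ 46.1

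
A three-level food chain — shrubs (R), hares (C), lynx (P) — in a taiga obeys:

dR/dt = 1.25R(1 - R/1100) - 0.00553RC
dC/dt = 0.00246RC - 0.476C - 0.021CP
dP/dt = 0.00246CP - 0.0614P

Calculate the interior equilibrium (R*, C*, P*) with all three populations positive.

R* ≈ 979, C* ≈ 25, P* ≈ 92

From dP/dt = 0: 0.00246C* = 0.0614, so C* = 25.
From dR/dt = 0: 1.25(1 - R*/1100) = 0.00553·25, giving R* = 1100·(1 - 0.11) = 979.
From dC/dt = 0: 0.00246·979 - 0.476 = 0.021P*, so P* = 1.93/0.021 = 92.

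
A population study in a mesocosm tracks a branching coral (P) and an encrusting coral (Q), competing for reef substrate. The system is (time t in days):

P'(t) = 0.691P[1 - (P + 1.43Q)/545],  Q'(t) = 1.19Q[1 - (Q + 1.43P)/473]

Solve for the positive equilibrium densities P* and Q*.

Setting both brackets to zero gives the nullclines P + 1.43Q = 545 and 1.43P + Q = 473.
Substituting Q = 473 - 1.43P into the first: P(1 - 1.43·1.43) = 545 - 1.43·473.
So P* = -131/-1.04 = 126, and then Q* = 473 - 1.43·126 = 293.

P* ≈ 126, Q* ≈ 293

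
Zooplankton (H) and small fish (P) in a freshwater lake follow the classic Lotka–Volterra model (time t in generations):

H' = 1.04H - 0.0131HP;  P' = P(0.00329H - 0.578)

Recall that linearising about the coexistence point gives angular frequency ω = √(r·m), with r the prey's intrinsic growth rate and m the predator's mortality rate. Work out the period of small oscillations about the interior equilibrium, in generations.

T ≈ 8.1 generations

Here r = 1.04 and m = 0.578, so r·m = 0.601.
ω = √0.601 = 0.775 per generation, hence T = 2π/ω ≈ 8.1 generations.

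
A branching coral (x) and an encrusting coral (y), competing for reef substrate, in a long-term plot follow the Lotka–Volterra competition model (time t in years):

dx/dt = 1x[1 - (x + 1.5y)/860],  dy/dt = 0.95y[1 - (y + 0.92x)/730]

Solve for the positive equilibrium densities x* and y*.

Setting both brackets to zero gives the nullclines x + 1.5y = 860 and 0.92x + y = 730.
Substituting y = 730 - 0.92x into the first: x(1 - 1.5·0.92) = 860 - 1.5·730.
So x* = -235/-0.38 = 618, and then y* = 730 - 0.92·618 = 161.

x* ≈ 618, y* ≈ 161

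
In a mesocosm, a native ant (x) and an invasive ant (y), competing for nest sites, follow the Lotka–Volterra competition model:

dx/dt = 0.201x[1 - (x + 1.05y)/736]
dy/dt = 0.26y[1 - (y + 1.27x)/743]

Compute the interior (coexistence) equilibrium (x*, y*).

Setting both brackets to zero gives the nullclines x + 1.05y = 736 and 1.27x + y = 743.
Substituting y = 743 - 1.27x into the first: x(1 - 1.05·1.27) = 736 - 1.05·743.
So x* = -44.1/-0.334 = 132, and then y* = 743 - 1.27·132 = 575.

x* ≈ 132, y* ≈ 575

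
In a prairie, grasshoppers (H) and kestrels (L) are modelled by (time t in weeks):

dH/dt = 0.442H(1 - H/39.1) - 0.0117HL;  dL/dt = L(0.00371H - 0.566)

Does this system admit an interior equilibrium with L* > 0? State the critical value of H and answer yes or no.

The predator equation gives dL/dt > 0 only when H > 0.566/0.00371 = 153.
Without the predator, H → K = 39.1. Since 39.1 < 153, the predator cannot invade.

Threshold H = 153; K < 153, so no, the predator goes extinct.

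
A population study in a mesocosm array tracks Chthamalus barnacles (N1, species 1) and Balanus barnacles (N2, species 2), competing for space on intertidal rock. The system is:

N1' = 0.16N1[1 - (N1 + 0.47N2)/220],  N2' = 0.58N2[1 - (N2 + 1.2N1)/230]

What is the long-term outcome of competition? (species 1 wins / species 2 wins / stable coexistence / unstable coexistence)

species 1 excludes species 2

Compare the nullcline intercepts: K1/α12 = 220/0.47 = 468 > K2 = 230; K2/α21 = 230/1.2 = 192 < K1 = 220.
Since the inequalities point opposite ways, species 1 can invade but species 2 cannot.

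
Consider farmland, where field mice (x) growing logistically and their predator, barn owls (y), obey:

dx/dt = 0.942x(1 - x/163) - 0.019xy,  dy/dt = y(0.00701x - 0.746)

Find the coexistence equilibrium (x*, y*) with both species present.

x* ≈ 106, y* ≈ 17.2

From dy/dt = 0 with y > 0: 0.00701x* = 0.746, so x* = 106.
Substitute into dx/dt = 0: 0.942(1 - 106/163) = 0.019y*.
The bracket is 0.347, giving y* = 0.327/0.019 = 17.2.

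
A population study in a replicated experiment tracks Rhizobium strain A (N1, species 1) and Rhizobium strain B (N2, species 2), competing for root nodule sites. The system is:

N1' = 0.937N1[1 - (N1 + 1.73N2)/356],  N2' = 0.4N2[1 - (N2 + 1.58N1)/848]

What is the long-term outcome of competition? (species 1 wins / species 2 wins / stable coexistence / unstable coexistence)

species 2 excludes species 1

Compare the nullcline intercepts: K1/α12 = 356/1.73 = 206 < K2 = 848; K2/α21 = 848/1.58 = 537 > K1 = 356.
Since the inequalities point opposite ways, species 2 can invade but species 1 cannot.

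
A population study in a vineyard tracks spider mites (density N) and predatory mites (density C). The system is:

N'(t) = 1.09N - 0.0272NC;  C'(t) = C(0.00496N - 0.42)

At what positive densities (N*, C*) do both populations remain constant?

N* ≈ 84.7, C* ≈ 40.1

Set dC/dt = 0 with C > 0: 0.00496N - 0.42 = 0, so N* = 0.42/0.00496 = 84.7.
Set dN/dt = 0 with N > 0: 1.09 - 0.0272C = 0, so C* = 1.09/0.0272 = 40.1.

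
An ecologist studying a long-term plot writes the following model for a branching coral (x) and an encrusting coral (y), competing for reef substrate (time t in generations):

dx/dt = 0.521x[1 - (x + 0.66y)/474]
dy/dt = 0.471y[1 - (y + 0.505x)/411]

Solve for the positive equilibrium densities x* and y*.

Setting both brackets to zero gives the nullclines x + 0.66y = 474 and 0.505x + y = 411.
Substituting y = 411 - 0.505x into the first: x(1 - 0.66·0.505) = 474 - 0.66·411.
So x* = 203/0.667 = 304, and then y* = 411 - 0.505·304 = 257.

x* ≈ 304, y* ≈ 257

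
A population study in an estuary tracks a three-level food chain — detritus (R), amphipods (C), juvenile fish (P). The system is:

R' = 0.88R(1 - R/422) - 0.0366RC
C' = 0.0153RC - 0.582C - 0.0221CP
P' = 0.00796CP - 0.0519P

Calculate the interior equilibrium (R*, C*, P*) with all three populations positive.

From dP/dt = 0: 0.00796C* = 0.0519, so C* = 6.52.
From dR/dt = 0: 0.88(1 - R*/422) = 0.0366·6.52, giving R* = 422·(1 - 0.271) = 308.
From dC/dt = 0: 0.0153·308 - 0.582 = 0.0221P*, so P* = 4.12/0.0221 = 187.

R* ≈ 308, C* ≈ 6.52, P* ≈ 187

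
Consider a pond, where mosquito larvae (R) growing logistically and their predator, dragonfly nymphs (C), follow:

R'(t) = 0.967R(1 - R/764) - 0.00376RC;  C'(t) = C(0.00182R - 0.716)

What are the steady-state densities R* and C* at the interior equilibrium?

From dC/dt = 0 with C > 0: 0.00182R* = 0.716, so R* = 393.
Substitute into dR/dt = 0: 0.967(1 - 393/764) = 0.00376C*.
The bracket is 0.485, giving C* = 0.469/0.00376 = 125.

R* ≈ 393, C* ≈ 125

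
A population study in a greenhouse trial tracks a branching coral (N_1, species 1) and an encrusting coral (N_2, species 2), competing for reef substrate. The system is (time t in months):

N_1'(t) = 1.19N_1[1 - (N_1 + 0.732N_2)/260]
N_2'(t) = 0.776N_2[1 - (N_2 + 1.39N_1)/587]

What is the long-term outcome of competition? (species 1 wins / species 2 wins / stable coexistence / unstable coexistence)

Compare the nullcline intercepts: K1/α12 = 260/0.732 = 355 < K2 = 587; K2/α21 = 587/1.39 = 422 > K1 = 260.
Since the inequalities point opposite ways, species 2 can invade but species 1 cannot.

species 2 excludes species 1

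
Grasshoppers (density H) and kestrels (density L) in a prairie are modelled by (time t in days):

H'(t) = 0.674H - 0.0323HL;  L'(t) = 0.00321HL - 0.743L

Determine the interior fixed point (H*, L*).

Set dL/dt = 0 with L > 0: 0.00321H - 0.743 = 0, so H* = 0.743/0.00321 = 231.
Set dH/dt = 0 with H > 0: 0.674 - 0.0323L = 0, so L* = 0.674/0.0323 = 20.9.

H* ≈ 231, L* ≈ 20.9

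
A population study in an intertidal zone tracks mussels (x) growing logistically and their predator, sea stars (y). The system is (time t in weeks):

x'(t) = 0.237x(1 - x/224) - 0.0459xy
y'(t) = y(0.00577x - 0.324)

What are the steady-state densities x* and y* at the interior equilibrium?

From dy/dt = 0 with y > 0: 0.00577x* = 0.324, so x* = 56.2.
Substitute into dx/dt = 0: 0.237(1 - 56.2/224) = 0.0459y*.
The bracket is 0.749, giving y* = 0.178/0.0459 = 3.87.

x* ≈ 56.2, y* ≈ 3.87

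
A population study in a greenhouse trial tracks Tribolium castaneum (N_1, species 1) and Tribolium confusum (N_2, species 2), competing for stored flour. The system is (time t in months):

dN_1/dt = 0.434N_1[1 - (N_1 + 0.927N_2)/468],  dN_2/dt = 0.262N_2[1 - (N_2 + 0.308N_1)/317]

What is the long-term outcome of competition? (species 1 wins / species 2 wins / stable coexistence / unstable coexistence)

stable coexistence

Compare the nullcline intercepts: K1/α12 = 468/0.927 = 505 > K2 = 317; K2/α21 = 317/0.308 = 1030 > K1 = 468.
Since both inequalities hold, each species can invade when rare, so the interior equilibrium is stable.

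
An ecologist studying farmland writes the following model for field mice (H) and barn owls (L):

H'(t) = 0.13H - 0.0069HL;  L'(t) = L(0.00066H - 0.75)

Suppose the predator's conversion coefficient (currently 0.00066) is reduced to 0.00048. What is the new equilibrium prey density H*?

H* ≈ 1560

At the interior fixed point, setting dL/dt = 0 with L > 0 fixes H* = (predator death rate)/(HL coefficient) — independent of the other coefficients.
With the change, H* = 0.75/0.00048 = 1560; it rises from 1140.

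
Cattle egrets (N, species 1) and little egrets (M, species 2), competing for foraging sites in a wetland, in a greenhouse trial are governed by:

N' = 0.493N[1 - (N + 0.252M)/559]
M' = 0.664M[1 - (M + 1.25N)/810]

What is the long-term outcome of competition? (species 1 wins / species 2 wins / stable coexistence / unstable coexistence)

stable coexistence

Compare the nullcline intercepts: K1/α12 = 559/0.252 = 2220 > K2 = 810; K2/α21 = 810/1.25 = 648 > K1 = 559.
Since both inequalities hold, each species can invade when rare, so the interior equilibrium is stable.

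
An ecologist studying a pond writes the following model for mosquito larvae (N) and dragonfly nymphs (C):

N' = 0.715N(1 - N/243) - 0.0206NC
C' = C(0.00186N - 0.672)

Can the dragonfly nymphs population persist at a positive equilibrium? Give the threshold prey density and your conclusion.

Threshold N = 361; K < 361, so no, the predator goes extinct.

The predator equation gives dC/dt > 0 only when N > 0.672/0.00186 = 361.
Without the predator, N → K = 243. Since 243 < 361, the predator cannot invade.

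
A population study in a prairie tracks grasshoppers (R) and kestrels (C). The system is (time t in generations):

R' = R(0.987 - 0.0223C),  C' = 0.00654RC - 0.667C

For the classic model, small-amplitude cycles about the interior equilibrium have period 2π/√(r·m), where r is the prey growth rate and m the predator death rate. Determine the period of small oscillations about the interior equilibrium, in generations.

T ≈ 7.74 generations

Here r = 0.987 and m = 0.667, so r·m = 0.658.
ω = √0.658 = 0.811 per generation, hence T = 2π/ω ≈ 7.74 generations.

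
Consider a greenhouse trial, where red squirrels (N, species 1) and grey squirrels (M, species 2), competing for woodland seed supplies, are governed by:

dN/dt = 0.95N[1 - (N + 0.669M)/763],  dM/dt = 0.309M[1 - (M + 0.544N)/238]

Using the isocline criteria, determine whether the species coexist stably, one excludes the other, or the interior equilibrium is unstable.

Compare the nullcline intercepts: K1/α12 = 763/0.669 = 1140 > K2 = 238; K2/α21 = 238/0.544 = 437 < K1 = 763.
Since the inequalities point opposite ways, species 1 can invade but species 2 cannot.

species 1 excludes species 2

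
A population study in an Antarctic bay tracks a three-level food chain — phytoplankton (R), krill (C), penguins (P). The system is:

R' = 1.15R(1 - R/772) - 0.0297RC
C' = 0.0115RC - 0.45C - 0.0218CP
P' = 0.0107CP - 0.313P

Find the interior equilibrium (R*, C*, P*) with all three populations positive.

From dP/dt = 0: 0.0107C* = 0.313, so C* = 29.3.
From dR/dt = 0: 1.15(1 - R*/772) = 0.0297·29.3, giving R* = 772·(1 - 0.755) = 189.
From dC/dt = 0: 0.0115·189 - 0.45 = 0.0218P*, so P* = 1.72/0.0218 = 78.9.

R* ≈ 189, C* ≈ 29.3, P* ≈ 78.9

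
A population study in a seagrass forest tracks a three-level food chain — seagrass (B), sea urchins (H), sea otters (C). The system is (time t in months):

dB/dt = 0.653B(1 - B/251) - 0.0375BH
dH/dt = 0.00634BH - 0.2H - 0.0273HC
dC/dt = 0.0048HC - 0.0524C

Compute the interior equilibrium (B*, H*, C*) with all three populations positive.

B* ≈ 93.6, H* ≈ 10.9, C* ≈ 14.4

From dC/dt = 0: 0.0048H* = 0.0524, so H* = 10.9.
From dB/dt = 0: 0.653(1 - B*/251) = 0.0375·10.9, giving B* = 251·(1 - 0.627) = 93.6.
From dH/dt = 0: 0.00634·93.6 - 0.2 = 0.0273C*, so C* = 0.394/0.0273 = 14.4.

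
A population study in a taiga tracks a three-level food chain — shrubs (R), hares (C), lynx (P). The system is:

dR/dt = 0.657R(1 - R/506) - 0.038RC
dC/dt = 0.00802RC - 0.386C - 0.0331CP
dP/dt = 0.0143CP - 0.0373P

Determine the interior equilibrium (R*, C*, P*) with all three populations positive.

R* ≈ 430, C* ≈ 2.61, P* ≈ 92.4

From dP/dt = 0: 0.0143C* = 0.0373, so C* = 2.61.
From dR/dt = 0: 0.657(1 - R*/506) = 0.038·2.61, giving R* = 506·(1 - 0.151) = 430.
From dC/dt = 0: 0.00802·430 - 0.386 = 0.0331P*, so P* = 3.06/0.0331 = 92.4.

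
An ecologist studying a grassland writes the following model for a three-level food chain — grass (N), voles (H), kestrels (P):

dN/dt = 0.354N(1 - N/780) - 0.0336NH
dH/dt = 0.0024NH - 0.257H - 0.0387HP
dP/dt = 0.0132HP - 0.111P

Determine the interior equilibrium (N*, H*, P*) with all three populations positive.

From dP/dt = 0: 0.0132H* = 0.111, so H* = 8.41.
From dN/dt = 0: 0.354(1 - N*/780) = 0.0336·8.41, giving N* = 780·(1 - 0.798) = 157.
From dH/dt = 0: 0.0024·157 - 0.257 = 0.0387P*, so P* = 0.121/0.0387 = 3.12.

N* ≈ 157, H* ≈ 8.41, P* ≈ 3.12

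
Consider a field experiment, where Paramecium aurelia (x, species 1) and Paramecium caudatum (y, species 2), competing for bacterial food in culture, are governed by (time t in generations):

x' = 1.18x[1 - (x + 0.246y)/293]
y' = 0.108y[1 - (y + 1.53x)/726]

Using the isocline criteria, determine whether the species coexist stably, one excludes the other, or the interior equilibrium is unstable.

Compare the nullcline intercepts: K1/α12 = 293/0.246 = 1190 > K2 = 726; K2/α21 = 726/1.53 = 475 > K1 = 293.
Since both inequalities hold, each species can invade when rare, so the interior equilibrium is stable.

stable coexistence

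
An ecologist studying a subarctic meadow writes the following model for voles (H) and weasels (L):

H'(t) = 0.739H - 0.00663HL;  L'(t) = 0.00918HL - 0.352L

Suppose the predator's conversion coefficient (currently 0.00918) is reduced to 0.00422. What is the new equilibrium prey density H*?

H* ≈ 83.4

At the interior fixed point, setting dL/dt = 0 with L > 0 fixes H* = (predator death rate)/(HL coefficient) — independent of the other coefficients.
With the change, H* = 0.352/0.00422 = 83.4; it rises from 38.3.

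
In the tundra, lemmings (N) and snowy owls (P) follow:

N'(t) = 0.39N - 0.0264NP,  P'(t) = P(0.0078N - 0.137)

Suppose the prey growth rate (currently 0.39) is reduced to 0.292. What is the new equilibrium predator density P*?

At the interior fixed point, setting dN/dt = 0 with N > 0 fixes P* = (prey growth rate)/(NP coefficient) — independent of the other coefficients.
With the change, P* = 0.292/0.0264 = 11.1; it falls from 14.8.

P* ≈ 11.1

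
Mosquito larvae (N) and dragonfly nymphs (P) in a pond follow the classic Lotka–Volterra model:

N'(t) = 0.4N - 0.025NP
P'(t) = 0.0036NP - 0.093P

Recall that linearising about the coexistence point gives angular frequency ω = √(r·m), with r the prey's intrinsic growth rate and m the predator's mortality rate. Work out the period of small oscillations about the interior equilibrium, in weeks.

Here r = 0.4 and m = 0.093, so r·m = 0.0372.
ω = √0.0372 = 0.193 per week, hence T = 2π/ω ≈ 32.6 weeks.

T ≈ 32.6 weeks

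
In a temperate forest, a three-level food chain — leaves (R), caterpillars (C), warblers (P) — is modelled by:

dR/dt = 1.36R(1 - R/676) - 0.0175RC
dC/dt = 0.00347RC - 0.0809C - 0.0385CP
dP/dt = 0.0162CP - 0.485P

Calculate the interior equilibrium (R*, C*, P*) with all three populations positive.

R* ≈ 416, C* ≈ 29.9, P* ≈ 35.4

From dP/dt = 0: 0.0162C* = 0.485, so C* = 29.9.
From dR/dt = 0: 1.36(1 - R*/676) = 0.0175·29.9, giving R* = 676·(1 - 0.385) = 416.
From dC/dt = 0: 0.00347·416 - 0.0809 = 0.0385P*, so P* = 1.36/0.0385 = 35.4.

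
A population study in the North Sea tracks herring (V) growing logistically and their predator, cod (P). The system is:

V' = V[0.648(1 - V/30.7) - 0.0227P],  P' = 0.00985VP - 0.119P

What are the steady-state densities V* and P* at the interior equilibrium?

V* ≈ 12.1, P* ≈ 17.3

From dP/dt = 0 with P > 0: 0.00985V* = 0.119, so V* = 12.1.
Substitute into dV/dt = 0: 0.648(1 - 12.1/30.7) = 0.0227P*.
The bracket is 0.606, giving P* = 0.393/0.0227 = 17.3.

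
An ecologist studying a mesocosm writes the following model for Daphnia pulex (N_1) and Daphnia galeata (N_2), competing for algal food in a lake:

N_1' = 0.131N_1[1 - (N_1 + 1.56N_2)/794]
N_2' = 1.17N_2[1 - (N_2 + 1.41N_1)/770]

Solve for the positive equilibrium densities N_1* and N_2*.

Setting both brackets to zero gives the nullclines N_1 + 1.56N_2 = 794 and 1.41N_1 + N_2 = 770.
Substituting N_2 = 770 - 1.41N_1 into the first: N_1(1 - 1.56·1.41) = 794 - 1.56·770.
So N_1* = -407/-1.2 = 339, and then N_2* = 770 - 1.41·339 = 291.

N_1* ≈ 339, N_2* ≈ 291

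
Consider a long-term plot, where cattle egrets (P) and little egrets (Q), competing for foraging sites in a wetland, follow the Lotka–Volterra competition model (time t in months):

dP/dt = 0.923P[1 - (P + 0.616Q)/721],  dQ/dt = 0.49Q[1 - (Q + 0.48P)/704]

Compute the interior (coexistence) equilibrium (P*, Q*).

P* ≈ 408, Q* ≈ 508

Setting both brackets to zero gives the nullclines P + 0.616Q = 721 and 0.48P + Q = 704.
Substituting Q = 704 - 0.48P into the first: P(1 - 0.616·0.48) = 721 - 0.616·704.
So P* = 287/0.704 = 408, and then Q* = 704 - 0.48·408 = 508.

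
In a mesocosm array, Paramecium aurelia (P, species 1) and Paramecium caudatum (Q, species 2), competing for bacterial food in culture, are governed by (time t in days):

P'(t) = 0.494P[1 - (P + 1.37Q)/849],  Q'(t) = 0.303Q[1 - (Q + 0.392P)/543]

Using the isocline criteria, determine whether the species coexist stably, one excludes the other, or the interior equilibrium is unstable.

stable coexistence

Compare the nullcline intercepts: K1/α12 = 849/1.37 = 620 > K2 = 543; K2/α21 = 543/0.392 = 1390 > K1 = 849.
Since both inequalities hold, each species can invade when rare, so the interior equilibrium is stable.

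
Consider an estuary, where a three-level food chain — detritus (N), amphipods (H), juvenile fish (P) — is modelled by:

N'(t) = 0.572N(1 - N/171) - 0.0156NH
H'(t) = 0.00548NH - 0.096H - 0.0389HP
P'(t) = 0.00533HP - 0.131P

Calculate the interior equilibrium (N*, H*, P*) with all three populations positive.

N* ≈ 56.4, H* ≈ 24.6, P* ≈ 5.47

From dP/dt = 0: 0.00533H* = 0.131, so H* = 24.6.
From dN/dt = 0: 0.572(1 - N*/171) = 0.0156·24.6, giving N* = 171·(1 - 0.67) = 56.4.
From dH/dt = 0: 0.00548·56.4 - 0.096 = 0.0389P*, so P* = 0.213/0.0389 = 5.47.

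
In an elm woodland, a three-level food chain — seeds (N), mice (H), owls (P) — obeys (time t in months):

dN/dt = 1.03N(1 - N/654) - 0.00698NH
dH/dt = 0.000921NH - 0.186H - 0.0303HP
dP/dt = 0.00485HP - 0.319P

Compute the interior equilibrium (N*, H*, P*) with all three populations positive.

From dP/dt = 0: 0.00485H* = 0.319, so H* = 65.8.
From dN/dt = 0: 1.03(1 - N*/654) = 0.00698·65.8, giving N* = 654·(1 - 0.446) = 362.
From dH/dt = 0: 0.000921·362 - 0.186 = 0.0303P*, so P* = 0.148/0.0303 = 4.88.

N* ≈ 362, H* ≈ 65.8, P* ≈ 4.88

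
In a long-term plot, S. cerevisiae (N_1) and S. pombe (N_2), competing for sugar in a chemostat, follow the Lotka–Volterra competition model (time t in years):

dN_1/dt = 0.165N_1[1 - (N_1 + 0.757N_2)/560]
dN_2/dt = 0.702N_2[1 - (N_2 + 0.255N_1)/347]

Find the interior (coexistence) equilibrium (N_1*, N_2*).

N_1* ≈ 368, N_2* ≈ 253

Setting both brackets to zero gives the nullclines N_1 + 0.757N_2 = 560 and 0.255N_1 + N_2 = 347.
Substituting N_2 = 347 - 0.255N_1 into the first: N_1(1 - 0.757·0.255) = 560 - 0.757·347.
So N_1* = 297/0.807 = 368, and then N_2* = 347 - 0.255·368 = 253.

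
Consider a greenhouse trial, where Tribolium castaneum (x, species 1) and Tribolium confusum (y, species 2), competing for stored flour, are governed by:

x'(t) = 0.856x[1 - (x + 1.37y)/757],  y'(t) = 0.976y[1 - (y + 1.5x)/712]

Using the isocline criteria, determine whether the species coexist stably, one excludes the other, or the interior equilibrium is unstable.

unstable coexistence (outcome depends on initial conditions)

Compare the nullcline intercepts: K1/α12 = 757/1.37 = 553 < K2 = 712; K2/α21 = 712/1.5 = 475 < K1 = 757.
Since both are reversed, neither can invade when rare; the interior point is a saddle.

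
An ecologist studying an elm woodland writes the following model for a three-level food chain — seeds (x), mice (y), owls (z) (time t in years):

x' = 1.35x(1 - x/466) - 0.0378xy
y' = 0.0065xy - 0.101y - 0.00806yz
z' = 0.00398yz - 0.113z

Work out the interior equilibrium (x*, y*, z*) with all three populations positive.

x* ≈ 95.5, y* ≈ 28.4, z* ≈ 64.5

From dz/dt = 0: 0.00398y* = 0.113, so y* = 28.4.
From dx/dt = 0: 1.35(1 - x*/466) = 0.0378·28.4, giving x* = 466·(1 - 0.795) = 95.5.
From dy/dt = 0: 0.0065·95.5 - 0.101 = 0.00806z*, so z* = 0.52/0.00806 = 64.5.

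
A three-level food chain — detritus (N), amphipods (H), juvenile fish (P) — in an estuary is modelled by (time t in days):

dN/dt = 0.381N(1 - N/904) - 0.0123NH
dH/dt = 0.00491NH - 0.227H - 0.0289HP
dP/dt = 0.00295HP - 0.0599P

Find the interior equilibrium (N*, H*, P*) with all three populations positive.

From dP/dt = 0: 0.00295H* = 0.0599, so H* = 20.3.
From dN/dt = 0: 0.381(1 - N*/904) = 0.0123·20.3, giving N* = 904·(1 - 0.656) = 311.
From dH/dt = 0: 0.00491·311 - 0.227 = 0.0289P*, so P* = 1.3/0.0289 = 45.1.

N* ≈ 311, H* ≈ 20.3, P* ≈ 45.1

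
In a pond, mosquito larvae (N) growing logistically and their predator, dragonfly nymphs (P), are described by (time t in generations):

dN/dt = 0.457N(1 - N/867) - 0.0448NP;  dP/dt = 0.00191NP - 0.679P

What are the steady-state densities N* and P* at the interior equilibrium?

From dP/dt = 0 with P > 0: 0.00191N* = 0.679, so N* = 355.
Substitute into dN/dt = 0: 0.457(1 - 355/867) = 0.0448P*.
The bracket is 0.59, giving P* = 0.27/0.0448 = 6.02.

N* ≈ 355, P* ≈ 6.02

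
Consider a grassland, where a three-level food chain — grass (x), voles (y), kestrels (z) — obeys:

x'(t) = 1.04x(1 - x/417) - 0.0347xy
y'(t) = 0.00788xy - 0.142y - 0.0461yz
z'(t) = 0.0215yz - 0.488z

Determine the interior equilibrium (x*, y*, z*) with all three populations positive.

x* ≈ 101, y* ≈ 22.7, z* ≈ 14.2

From dz/dt = 0: 0.0215y* = 0.488, so y* = 22.7.
From dx/dt = 0: 1.04(1 - x*/417) = 0.0347·22.7, giving x* = 417·(1 - 0.757) = 101.
From dy/dt = 0: 0.00788·101 - 0.142 = 0.0461z*, so z* = 0.655/0.0461 = 14.2.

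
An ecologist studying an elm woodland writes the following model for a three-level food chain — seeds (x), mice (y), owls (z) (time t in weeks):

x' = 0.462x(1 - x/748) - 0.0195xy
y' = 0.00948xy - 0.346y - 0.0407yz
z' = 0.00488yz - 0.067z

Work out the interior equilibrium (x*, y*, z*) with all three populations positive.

From dz/dt = 0: 0.00488y* = 0.067, so y* = 13.7.
From dx/dt = 0: 0.462(1 - x*/748) = 0.0195·13.7, giving x* = 748·(1 - 0.579) = 315.
From dy/dt = 0: 0.00948·315 - 0.346 = 0.0407z*, so z* = 2.64/0.0407 = 64.8.

x* ≈ 315, y* ≈ 13.7, z* ≈ 64.8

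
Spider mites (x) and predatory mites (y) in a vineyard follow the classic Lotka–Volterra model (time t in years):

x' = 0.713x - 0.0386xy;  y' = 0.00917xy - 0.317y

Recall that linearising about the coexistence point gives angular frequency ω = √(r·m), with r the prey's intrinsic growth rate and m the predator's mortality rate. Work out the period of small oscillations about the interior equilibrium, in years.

Here r = 0.713 and m = 0.317, so r·m = 0.226.
ω = √0.226 = 0.475 per year, hence T = 2π/ω ≈ 13.2 years.

T ≈ 13.2 years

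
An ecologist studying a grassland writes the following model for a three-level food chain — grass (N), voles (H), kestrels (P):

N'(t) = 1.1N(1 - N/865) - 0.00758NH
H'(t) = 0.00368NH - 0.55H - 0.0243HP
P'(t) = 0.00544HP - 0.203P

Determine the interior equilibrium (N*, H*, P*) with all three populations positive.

From dP/dt = 0: 0.00544H* = 0.203, so H* = 37.3.
From dN/dt = 0: 1.1(1 - N*/865) = 0.00758·37.3, giving N* = 865·(1 - 0.257) = 643.
From dH/dt = 0: 0.00368·643 - 0.55 = 0.0243P*, so P* = 1.81/0.0243 = 74.7.

N* ≈ 643, H* ≈ 37.3, P* ≈ 74.7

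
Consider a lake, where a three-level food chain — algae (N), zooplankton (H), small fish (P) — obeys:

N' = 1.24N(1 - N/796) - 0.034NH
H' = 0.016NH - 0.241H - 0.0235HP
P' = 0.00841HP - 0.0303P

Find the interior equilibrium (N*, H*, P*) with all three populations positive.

N* ≈ 717, H* ≈ 3.6, P* ≈ 478

From dP/dt = 0: 0.00841H* = 0.0303, so H* = 3.6.
From dN/dt = 0: 1.24(1 - N*/796) = 0.034·3.6, giving N* = 796·(1 - 0.0988) = 717.
From dH/dt = 0: 0.016·717 - 0.241 = 0.0235P*, so P* = 11.2/0.0235 = 478.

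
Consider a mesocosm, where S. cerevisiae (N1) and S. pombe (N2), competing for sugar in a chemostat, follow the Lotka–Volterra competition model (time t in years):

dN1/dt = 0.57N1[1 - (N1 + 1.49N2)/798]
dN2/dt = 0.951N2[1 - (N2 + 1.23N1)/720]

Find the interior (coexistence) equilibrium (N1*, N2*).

N1* ≈ 330, N2* ≈ 314

Setting both brackets to zero gives the nullclines N1 + 1.49N2 = 798 and 1.23N1 + N2 = 720.
Substituting N2 = 720 - 1.23N1 into the first: N1(1 - 1.49·1.23) = 798 - 1.49·720.
So N1* = -275/-0.833 = 330, and then N2* = 720 - 1.23·330 = 314.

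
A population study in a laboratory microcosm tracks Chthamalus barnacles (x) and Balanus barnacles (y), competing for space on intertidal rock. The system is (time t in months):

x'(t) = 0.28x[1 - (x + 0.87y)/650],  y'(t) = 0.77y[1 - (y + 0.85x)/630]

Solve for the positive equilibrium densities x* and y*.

x* ≈ 391, y* ≈ 298

Setting both brackets to zero gives the nullclines x + 0.87y = 650 and 0.85x + y = 630.
Substituting y = 630 - 0.85x into the first: x(1 - 0.87·0.85) = 650 - 0.87·630.
So x* = 102/0.261 = 391, and then y* = 630 - 0.85·391 = 298.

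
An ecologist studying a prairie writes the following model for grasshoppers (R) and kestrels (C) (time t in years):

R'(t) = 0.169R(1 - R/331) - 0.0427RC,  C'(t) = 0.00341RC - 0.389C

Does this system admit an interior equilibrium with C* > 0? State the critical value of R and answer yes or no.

The predator equation gives dC/dt > 0 only when R > 0.389/0.00341 = 114.
Without the predator, R → K = 331. Since 331 > 114, the predator can invade and persist.

Threshold R = 114; K > 114, so yes, the predator persists.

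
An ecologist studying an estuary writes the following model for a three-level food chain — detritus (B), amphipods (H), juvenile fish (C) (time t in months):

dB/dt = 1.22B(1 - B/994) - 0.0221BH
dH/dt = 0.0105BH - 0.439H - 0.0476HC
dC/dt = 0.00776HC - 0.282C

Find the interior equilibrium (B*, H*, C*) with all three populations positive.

B* ≈ 340, H* ≈ 36.3, C* ≈ 65.7

From dC/dt = 0: 0.00776H* = 0.282, so H* = 36.3.
From dB/dt = 0: 1.22(1 - B*/994) = 0.0221·36.3, giving B* = 994·(1 - 0.658) = 340.
From dH/dt = 0: 0.0105·340 - 0.439 = 0.0476C*, so C* = 3.13/0.0476 = 65.7.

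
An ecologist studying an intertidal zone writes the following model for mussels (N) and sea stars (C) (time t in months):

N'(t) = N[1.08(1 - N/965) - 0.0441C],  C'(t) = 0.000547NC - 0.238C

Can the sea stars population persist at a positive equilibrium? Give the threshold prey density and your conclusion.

Threshold N = 435; K > 435, so yes, the predator persists.

The predator equation gives dC/dt > 0 only when N > 0.238/0.000547 = 435.
Without the predator, N → K = 965. Since 965 > 435, the predator can invade and persist.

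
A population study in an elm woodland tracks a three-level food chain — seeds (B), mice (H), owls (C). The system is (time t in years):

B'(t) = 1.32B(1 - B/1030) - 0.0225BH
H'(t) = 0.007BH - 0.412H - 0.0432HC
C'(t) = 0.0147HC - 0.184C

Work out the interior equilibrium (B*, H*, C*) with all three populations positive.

From dC/dt = 0: 0.0147H* = 0.184, so H* = 12.5.
From dB/dt = 0: 1.32(1 - B*/1030) = 0.0225·12.5, giving B* = 1030·(1 - 0.213) = 810.
From dH/dt = 0: 0.007·810 - 0.412 = 0.0432C*, so C* = 5.26/0.0432 = 122.

B* ≈ 810, H* ≈ 12.5, C* ≈ 122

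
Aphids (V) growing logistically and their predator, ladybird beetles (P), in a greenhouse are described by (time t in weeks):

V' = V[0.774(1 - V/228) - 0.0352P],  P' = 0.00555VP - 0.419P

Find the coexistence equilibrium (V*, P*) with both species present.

V* ≈ 75.5, P* ≈ 14.7

From dP/dt = 0 with P > 0: 0.00555V* = 0.419, so V* = 75.5.
Substitute into dV/dt = 0: 0.774(1 - 75.5/228) = 0.0352P*.
The bracket is 0.669, giving P* = 0.518/0.0352 = 14.7.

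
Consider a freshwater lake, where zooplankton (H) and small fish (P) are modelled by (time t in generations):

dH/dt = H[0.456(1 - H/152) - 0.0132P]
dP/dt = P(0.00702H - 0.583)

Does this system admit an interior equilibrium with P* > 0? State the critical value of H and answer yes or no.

Threshold H = 83; K > 83, so yes, the predator persists.

The predator equation gives dP/dt > 0 only when H > 0.583/0.00702 = 83.
Without the predator, H → K = 152. Since 152 > 83, the predator can invade and persist.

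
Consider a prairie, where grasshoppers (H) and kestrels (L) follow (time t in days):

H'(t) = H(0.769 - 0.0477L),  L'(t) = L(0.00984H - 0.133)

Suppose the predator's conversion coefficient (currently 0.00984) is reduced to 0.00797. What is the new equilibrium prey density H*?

At the interior fixed point, setting dL/dt = 0 with L > 0 fixes H* = (predator death rate)/(HL coefficient) — independent of the other coefficients.
With the change, H* = 0.133/0.00797 = 16.7; it rises from 13.5.

H* ≈ 16.7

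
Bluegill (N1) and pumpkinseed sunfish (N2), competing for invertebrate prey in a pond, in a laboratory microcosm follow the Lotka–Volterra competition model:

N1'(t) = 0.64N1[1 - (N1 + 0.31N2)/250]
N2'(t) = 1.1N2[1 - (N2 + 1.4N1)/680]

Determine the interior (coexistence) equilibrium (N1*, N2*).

Setting both brackets to zero gives the nullclines N1 + 0.31N2 = 250 and 1.4N1 + N2 = 680.
Substituting N2 = 680 - 1.4N1 into the first: N1(1 - 0.31·1.4) = 250 - 0.31·680.
So N1* = 39.2/0.566 = 69.3, and then N2* = 680 - 1.4·69.3 = 583.

N1* ≈ 69.3, N2* ≈ 583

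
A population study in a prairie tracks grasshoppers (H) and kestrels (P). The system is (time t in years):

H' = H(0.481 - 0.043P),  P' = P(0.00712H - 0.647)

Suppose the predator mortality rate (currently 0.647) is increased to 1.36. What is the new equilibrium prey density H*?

At the interior fixed point, setting dP/dt = 0 with P > 0 fixes H* = (predator death rate)/(HP coefficient) — independent of the other coefficients.
With the change, H* = 1.36/0.00712 = 191; it rises from 90.9.

H* ≈ 191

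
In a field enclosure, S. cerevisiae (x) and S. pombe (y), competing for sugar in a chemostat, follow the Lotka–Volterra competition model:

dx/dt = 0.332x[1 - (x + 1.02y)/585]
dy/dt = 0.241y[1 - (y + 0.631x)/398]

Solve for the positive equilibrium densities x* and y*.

Setting both brackets to zero gives the nullclines x + 1.02y = 585 and 0.631x + y = 398.
Substituting y = 398 - 0.631x into the first: x(1 - 1.02·0.631) = 585 - 1.02·398.
So x* = 179/0.356 = 502, and then y* = 398 - 0.631·502 = 81.

x* ≈ 502, y* ≈ 81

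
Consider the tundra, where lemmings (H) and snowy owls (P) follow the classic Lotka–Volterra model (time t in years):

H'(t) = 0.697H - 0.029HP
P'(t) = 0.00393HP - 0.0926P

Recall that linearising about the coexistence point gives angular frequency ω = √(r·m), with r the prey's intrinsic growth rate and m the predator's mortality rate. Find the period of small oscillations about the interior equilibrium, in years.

Here r = 0.697 and m = 0.0926, so r·m = 0.0645.
ω = √0.0645 = 0.254 per year, hence T = 2π/ω ≈ 24.7 years.

T ≈ 24.7 years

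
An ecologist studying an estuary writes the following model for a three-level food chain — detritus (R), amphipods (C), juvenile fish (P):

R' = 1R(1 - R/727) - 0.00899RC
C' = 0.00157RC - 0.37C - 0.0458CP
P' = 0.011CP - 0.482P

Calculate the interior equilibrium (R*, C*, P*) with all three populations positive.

From dP/dt = 0: 0.011C* = 0.482, so C* = 43.8.
From dR/dt = 0: 1(1 - R*/727) = 0.00899·43.8, giving R* = 727·(1 - 0.394) = 441.
From dC/dt = 0: 0.00157·441 - 0.37 = 0.0458P*, so P* = 0.322/0.0458 = 7.03.

R* ≈ 441, C* ≈ 43.8, P* ≈ 7.03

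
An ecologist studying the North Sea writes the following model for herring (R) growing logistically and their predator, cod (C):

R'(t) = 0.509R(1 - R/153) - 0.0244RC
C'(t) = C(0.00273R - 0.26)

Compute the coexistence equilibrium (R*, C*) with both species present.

From dC/dt = 0 with C > 0: 0.00273R* = 0.26, so R* = 95.2.
Substitute into dR/dt = 0: 0.509(1 - 95.2/153) = 0.0244C*.
The bracket is 0.378, giving C* = 0.192/0.0244 = 7.88.

R* ≈ 95.2, C* ≈ 7.88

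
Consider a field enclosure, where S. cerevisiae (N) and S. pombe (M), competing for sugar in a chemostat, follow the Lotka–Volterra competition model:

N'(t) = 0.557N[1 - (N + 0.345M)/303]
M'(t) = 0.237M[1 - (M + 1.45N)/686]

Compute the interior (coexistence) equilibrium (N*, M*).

Setting both brackets to zero gives the nullclines N + 0.345M = 303 and 1.45N + M = 686.
Substituting M = 686 - 1.45N into the first: N(1 - 0.345·1.45) = 303 - 0.345·686.
So N* = 66.3/0.5 = 133, and then M* = 686 - 1.45·133 = 494.

N* ≈ 133, M* ≈ 494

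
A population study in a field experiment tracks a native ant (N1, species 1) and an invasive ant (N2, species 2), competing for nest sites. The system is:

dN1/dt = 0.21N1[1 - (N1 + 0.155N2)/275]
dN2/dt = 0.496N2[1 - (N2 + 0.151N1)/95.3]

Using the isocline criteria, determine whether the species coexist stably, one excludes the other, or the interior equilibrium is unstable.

Compare the nullcline intercepts: K1/α12 = 275/0.155 = 1770 > K2 = 95.3; K2/α21 = 95.3/0.151 = 631 > K1 = 275.
Since both inequalities hold, each species can invade when rare, so the interior equilibrium is stable.

stable coexistence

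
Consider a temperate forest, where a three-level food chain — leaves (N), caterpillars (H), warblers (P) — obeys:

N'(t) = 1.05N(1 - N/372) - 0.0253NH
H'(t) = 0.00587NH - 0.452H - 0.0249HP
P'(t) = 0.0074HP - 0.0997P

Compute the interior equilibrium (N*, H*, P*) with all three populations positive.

From dP/dt = 0: 0.0074H* = 0.0997, so H* = 13.5.
From dN/dt = 0: 1.05(1 - N*/372) = 0.0253·13.5, giving N* = 372·(1 - 0.325) = 251.
From dH/dt = 0: 0.00587·251 - 0.452 = 0.0249P*, so P* = 1.02/0.0249 = 41.1.

N* ≈ 251, H* ≈ 13.5, P* ≈ 41.1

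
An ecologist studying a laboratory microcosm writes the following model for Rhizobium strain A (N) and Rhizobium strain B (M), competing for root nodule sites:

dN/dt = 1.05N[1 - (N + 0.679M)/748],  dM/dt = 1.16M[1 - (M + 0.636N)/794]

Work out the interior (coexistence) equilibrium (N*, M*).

N* ≈ 368, M* ≈ 560

Setting both brackets to zero gives the nullclines N + 0.679M = 748 and 0.636N + M = 794.
Substituting M = 794 - 0.636N into the first: N(1 - 0.679·0.636) = 748 - 0.679·794.
So N* = 209/0.568 = 368, and then M* = 794 - 0.636·368 = 560.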